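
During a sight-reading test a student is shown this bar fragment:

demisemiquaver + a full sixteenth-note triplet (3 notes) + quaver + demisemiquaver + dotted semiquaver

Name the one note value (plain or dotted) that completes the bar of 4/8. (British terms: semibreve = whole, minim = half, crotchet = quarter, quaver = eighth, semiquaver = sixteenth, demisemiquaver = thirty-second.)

dotted sixteenth note

The bar of 4/8 = 16 thirty-second notes.
Express everything in thirty-second notes: demisemiquaver = 1; a full sixteenth-note triplet (3 notes) (three triplet sixteenths span one eighth) = 4; quaver = 4; demisemiquaver = 1; dotted semiquaver = 3.
Total: 1 + 4 + 4 + 1 + 3 = 13.
Remaining: 16 − 13 = 3 thirty-second notes, which is a dotted sixteenth note.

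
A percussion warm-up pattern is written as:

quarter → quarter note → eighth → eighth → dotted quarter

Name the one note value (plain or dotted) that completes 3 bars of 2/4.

dotted quarter note

3 bars of 2/4 = 12 eighth notes.
Express everything in eighth notes: quarter = 2; quarter note = 2; eighth = 1; eighth = 1; dotted quarter = 3.
Total: 2 + 2 + 1 + 1 + 3 = 9.
Remaining: 12 − 9 = 3 eighth notes, which is a dotted quarter note.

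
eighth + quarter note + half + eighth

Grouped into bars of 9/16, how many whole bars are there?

One bar of 9/16 = 9 sixteenth notes.
Express everything in sixteenth notes: eighth = 2; quarter note = 4; half = 8; eighth = 2.
Altogether 2 + 4 + 8 + 2 = 16.
16 ÷ 9 = 1 complete bar with 7 left over.

1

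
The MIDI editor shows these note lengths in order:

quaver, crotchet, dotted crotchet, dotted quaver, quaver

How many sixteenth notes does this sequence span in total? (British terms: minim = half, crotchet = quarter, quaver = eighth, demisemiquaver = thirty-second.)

In sixteenth notes: quaver = 2; crotchet = 4; dotted crotchet = 6; dotted quaver = 3; quaver = 2.
Total: 2 + 4 + 6 + 3 + 2 = 17 sixteenth notes.

17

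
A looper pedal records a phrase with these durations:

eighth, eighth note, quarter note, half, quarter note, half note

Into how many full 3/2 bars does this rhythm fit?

One bar of 3/2 = 12 eighth notes.
Working in eighth notes: eighth = 1; eighth note = 1; quarter note = 2; half = 4; quarter note = 2; half note = 4.
Total: 1 + 1 + 2 + 4 + 2 + 4 = 14.
14 ÷ 12 = 1 complete bar with 2 left over.

1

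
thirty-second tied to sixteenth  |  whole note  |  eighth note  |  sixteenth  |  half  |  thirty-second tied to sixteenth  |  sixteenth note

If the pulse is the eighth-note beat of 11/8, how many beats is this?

15.5

One eighth-note beat = 4 thirty-second notes.
Convert each value to thirty-second notes: thirty-second tied to sixteenth (thirty-second + sixteenth) = 3; whole note = 32; eighth note = 4; sixteenth = 2; half = 16; thirty-second tied to sixteenth (thirty-second + sixteenth) = 3; sixteenth note = 2.
Total: 3 + 32 + 4 + 2 + 16 + 3 + 2 = 62.
62 ÷ 4 = 15.5 beats.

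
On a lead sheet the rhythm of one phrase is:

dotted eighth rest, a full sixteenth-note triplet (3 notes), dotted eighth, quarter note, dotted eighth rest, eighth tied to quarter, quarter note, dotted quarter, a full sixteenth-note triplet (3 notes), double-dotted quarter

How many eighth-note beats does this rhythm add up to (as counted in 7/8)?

One eighth-note beat = 2 sixteenth notes.
Working in sixteenth notes: dotted eighth rest = 3; a full sixteenth-note triplet (3 notes) (three triplet sixteenths span one eighth) = 2; dotted eighth = 3; quarter note = 4; dotted eighth rest = 3; eighth tied to quarter (eighth + quarter) = 6; quarter note = 4; dotted quarter = 6; a full sixteenth-note triplet (3 notes) (three triplet sixteenths span one eighth) = 2; double-dotted quarter = 7.
Sum: 3 + 2 + 3 + 4 + 3 + 6 + 4 + 6 + 2 + 7 = 40.
40 ÷ 2 = 20 beats.

20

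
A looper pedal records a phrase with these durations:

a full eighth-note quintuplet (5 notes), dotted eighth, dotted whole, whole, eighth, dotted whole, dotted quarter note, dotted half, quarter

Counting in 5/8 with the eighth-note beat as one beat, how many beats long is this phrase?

49.5

One eighth-note beat = 2 sixteenth notes.
Convert each value to sixteenth notes: a full eighth-note quintuplet (5 notes) (five quintuplet eighths span one half) = 8; dotted eighth = 3; dotted whole = 24; whole = 16; eighth = 2; dotted whole = 24; dotted quarter note = 6; dotted half = 12; quarter = 4.
Adding: 8 + 3 + 24 + 16 + 2 + 24 + 6 + 12 + 4 = 99.
99 ÷ 2 = 49.5 beats.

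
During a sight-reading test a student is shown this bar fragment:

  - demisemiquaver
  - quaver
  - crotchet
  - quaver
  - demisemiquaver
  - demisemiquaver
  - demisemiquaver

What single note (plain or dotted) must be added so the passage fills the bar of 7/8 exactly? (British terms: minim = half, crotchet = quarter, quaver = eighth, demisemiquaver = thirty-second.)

The bar of 7/8 = 28 thirty-second notes.
Each duration in thirty-second notes: demisemiquaver = 1; quaver = 4; crotchet = 8; quaver = 4; demisemiquaver = 1; demisemiquaver = 1; demisemiquaver = 1.
Sum: 1 + 4 + 8 + 4 + 1 + 1 + 1 = 20.
Remaining: 28 − 20 = 8 thirty-second notes, which is a quarter note.

quarter note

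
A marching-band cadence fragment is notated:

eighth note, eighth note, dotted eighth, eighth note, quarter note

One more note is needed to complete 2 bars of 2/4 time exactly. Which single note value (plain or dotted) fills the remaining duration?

dotted eighth note

2 bars of 2/4 = 16 sixteenth notes.
Convert each value to sixteenth notes: eighth note = 2; eighth note = 2; dotted eighth = 3; eighth note = 2; quarter note = 4.
Sum: 2 + 2 + 3 + 2 + 4 = 13.
Remaining: 16 − 13 = 3 sixteenth notes, which is a dotted eighth note.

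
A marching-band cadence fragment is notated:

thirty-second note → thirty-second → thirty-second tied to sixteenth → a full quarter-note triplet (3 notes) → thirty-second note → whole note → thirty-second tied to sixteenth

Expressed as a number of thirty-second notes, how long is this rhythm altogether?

57

Each duration in thirty-second notes: thirty-second note = 1; thirty-second = 1; thirty-second tied to sixteenth (thirty-second + sixteenth) = 3; a full quarter-note triplet (3 notes) (three triplet quarters span one half) = 16; thirty-second note = 1; whole note = 32; thirty-second tied to sixteenth (thirty-second + sixteenth) = 3.
Altogether 1 + 1 + 3 + 16 + 1 + 32 + 3 = 57 thirty-second notes.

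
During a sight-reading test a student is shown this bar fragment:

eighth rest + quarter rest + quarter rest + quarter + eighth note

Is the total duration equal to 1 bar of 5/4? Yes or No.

No

One bar of 5/4 = 10 eighth notes.
Convert each value to eighth notes: eighth rest = 1; quarter rest = 2; quarter rest = 2; quarter = 2; eighth note = 1.
Sum: 1 + 2 + 2 + 2 + 1 = 8.
8 falls short of 10, so the answer is No.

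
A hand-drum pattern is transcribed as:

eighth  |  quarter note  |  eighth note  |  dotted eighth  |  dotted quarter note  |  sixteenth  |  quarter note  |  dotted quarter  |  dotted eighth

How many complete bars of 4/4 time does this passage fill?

1

One bar of 4/4 = 16 sixteenth notes.
In sixteenth notes: eighth = 2; quarter note = 4; eighth note = 2; dotted eighth = 3; dotted quarter note = 6; sixteenth = 1; quarter note = 4; dotted quarter = 6; dotted eighth = 3.
Total: 2 + 4 + 2 + 3 + 6 + 1 + 4 + 6 + 3 = 31.
31 ÷ 16 = 1 complete bar with 15 left over.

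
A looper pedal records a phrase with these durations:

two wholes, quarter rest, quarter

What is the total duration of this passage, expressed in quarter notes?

10

Convert each value to quarter notes: whole = 4; whole = 4; quarter rest = 1; quarter = 1.
Sum: 4 + 4 + 1 + 1 = 10 quarter notes.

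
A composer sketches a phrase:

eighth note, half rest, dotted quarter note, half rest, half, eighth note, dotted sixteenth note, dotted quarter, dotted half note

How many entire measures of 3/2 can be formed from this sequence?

One bar of 3/2 = 48 thirty-second notes.
Convert each value to thirty-second notes: eighth note = 4; half rest = 16; dotted quarter note = 12; half rest = 16; half = 16; eighth note = 4; dotted sixteenth note = 3; dotted quarter = 12; dotted half note = 24.
Sum: 4 + 16 + 12 + 16 + 16 + 4 + 3 + 12 + 24 = 107.
107 ÷ 48 = 2 complete bars with 11 left over.

2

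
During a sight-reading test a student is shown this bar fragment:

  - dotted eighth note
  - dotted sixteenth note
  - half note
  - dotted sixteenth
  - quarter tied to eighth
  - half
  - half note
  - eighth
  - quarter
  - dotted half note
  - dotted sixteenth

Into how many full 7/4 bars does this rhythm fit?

One bar of 7/4 = 56 thirty-second notes.
Each duration in thirty-second notes: dotted eighth note = 6; dotted sixteenth note = 3; half note = 16; dotted sixteenth = 3; quarter tied to eighth (quarter + eighth) = 12; half = 16; half note = 16; eighth = 4; quarter = 8; dotted half note = 24; dotted sixteenth = 3.
Adding: 6 + 3 + 16 + 3 + 12 + 16 + 16 + 4 + 8 + 24 + 3 = 111.
111 ÷ 56 = 1 complete bar with 55 left over.

1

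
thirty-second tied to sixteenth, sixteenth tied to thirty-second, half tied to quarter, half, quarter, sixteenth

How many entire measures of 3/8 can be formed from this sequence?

4

One bar of 3/8 = 12 thirty-second notes.
In thirty-second notes: thirty-second tied to sixteenth (thirty-second + sixteenth) = 3; sixteenth tied to thirty-second (sixteenth + thirty-second) = 3; half tied to quarter (half + quarter) = 24; half = 16; quarter = 8; sixteenth = 2.
Altogether 3 + 3 + 24 + 16 + 8 + 2 = 56.
56 ÷ 12 = 4 complete bars with 8 left over.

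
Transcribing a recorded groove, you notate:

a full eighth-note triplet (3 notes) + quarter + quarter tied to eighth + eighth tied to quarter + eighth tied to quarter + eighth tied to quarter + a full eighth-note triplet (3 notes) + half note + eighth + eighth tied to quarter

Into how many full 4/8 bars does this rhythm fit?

6

One bar of 4/8 = 4 eighth notes.
Working in eighth notes: a full eighth-note triplet (3 notes) (three triplet eighths span one quarter) = 2; quarter = 2; quarter tied to eighth (quarter + eighth) = 3; eighth tied to quarter (eighth + quarter) = 3; eighth tied to quarter (eighth + quarter) = 3; eighth tied to quarter (eighth + quarter) = 3; a full eighth-note triplet (3 notes) (three triplet eighths span one quarter) = 2; half note = 4; eighth = 1; eighth tied to quarter (eighth + quarter) = 3.
Altogether 2 + 2 + 3 + 3 + 3 + 3 + 2 + 4 + 1 + 3 = 26.
26 ÷ 4 = 6 complete bars with 2 left over.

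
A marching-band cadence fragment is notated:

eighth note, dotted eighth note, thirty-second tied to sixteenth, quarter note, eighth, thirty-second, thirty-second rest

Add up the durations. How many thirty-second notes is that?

Each duration in thirty-second notes: eighth note = 4; dotted eighth note = 6; thirty-second tied to sixteenth (thirty-second + sixteenth) = 3; quarter note = 8; eighth = 4; thirty-second = 1; thirty-second rest = 1.
Total: 4 + 6 + 3 + 8 + 4 + 1 + 1 = 27 thirty-second notes.

27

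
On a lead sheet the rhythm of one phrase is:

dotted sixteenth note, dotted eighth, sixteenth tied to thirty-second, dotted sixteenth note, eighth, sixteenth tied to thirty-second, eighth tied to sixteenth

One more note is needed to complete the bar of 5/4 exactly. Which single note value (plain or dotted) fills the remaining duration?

The bar of 5/4 = 40 thirty-second notes.
Express everything in thirty-second notes: dotted sixteenth note = 3; dotted eighth = 6; sixteenth tied to thirty-second (sixteenth + thirty-second) = 3; dotted sixteenth note = 3; eighth = 4; sixteenth tied to thirty-second (sixteenth + thirty-second) = 3; eighth tied to sixteenth (eighth + sixteenth) = 6.
Altogether 3 + 6 + 3 + 3 + 4 + 3 + 6 = 28.
Remaining: 40 − 28 = 12 thirty-second notes, which is a dotted quarter note.

dotted quarter note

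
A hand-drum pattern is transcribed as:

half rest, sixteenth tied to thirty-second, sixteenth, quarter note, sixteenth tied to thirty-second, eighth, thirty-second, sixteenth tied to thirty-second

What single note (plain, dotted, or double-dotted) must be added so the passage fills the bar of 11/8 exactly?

eighth note

The bar of 11/8 = 44 thirty-second notes.
In thirty-second notes: half rest = 16; sixteenth tied to thirty-second (sixteenth + thirty-second) = 3; sixteenth = 2; quarter note = 8; sixteenth tied to thirty-second (sixteenth + thirty-second) = 3; eighth = 4; thirty-second = 1; sixteenth tied to thirty-second (sixteenth + thirty-second) = 3.
Total: 16 + 3 + 2 + 8 + 3 + 4 + 1 + 3 = 40.
Remaining: 44 − 40 = 4 thirty-second notes, which is a eighth note.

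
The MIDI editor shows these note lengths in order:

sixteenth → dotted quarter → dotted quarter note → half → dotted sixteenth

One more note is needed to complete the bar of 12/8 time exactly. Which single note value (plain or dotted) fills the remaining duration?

The bar of 12/8 = 48 thirty-second notes.
Each duration in thirty-second notes: sixteenth = 2; dotted quarter = 12; dotted quarter note = 12; half = 16; dotted sixteenth = 3.
Altogether 2 + 12 + 12 + 16 + 3 = 45.
Remaining: 48 − 45 = 3 thirty-second notes, which is a dotted sixteenth note.

dotted sixteenth note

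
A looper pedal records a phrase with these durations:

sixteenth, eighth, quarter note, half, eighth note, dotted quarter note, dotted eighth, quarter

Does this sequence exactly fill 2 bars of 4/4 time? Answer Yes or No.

One bar of 4/4 = 16 sixteenth notes, so 2 bars = 32.
In sixteenth notes: sixteenth = 1; eighth = 2; quarter note = 4; half = 8; eighth note = 2; dotted quarter note = 6; dotted eighth = 3; quarter = 4.
Adding: 1 + 2 + 4 + 8 + 2 + 6 + 3 + 4 = 30.
30 falls short of 32, so the answer is No.

No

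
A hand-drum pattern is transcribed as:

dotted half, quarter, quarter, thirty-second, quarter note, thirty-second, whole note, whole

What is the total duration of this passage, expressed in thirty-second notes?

114

Express everything in thirty-second notes: dotted half = 24; quarter = 8; quarter = 8; thirty-second = 1; quarter note = 8; thirty-second = 1; whole note = 32; whole = 32.
Altogether 24 + 8 + 8 + 1 + 8 + 1 + 32 + 32 = 114 thirty-second notes.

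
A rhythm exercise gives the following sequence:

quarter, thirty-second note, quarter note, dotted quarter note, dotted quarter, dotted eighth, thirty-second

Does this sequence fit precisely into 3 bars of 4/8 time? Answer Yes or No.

Yes

One bar of 4/8 = 16 thirty-second notes, so 3 bars = 48.
Each duration in thirty-second notes: quarter = 8; thirty-second note = 1; quarter note = 8; dotted quarter note = 12; dotted quarter = 12; dotted eighth = 6; thirty-second = 1.
Sum: 8 + 1 + 8 + 12 + 12 + 6 + 1 = 48.
48 equals 48, so the answer is Yes.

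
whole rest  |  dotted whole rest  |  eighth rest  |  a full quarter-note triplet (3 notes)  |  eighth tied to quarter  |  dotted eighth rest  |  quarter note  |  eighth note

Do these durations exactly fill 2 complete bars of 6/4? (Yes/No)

No

One bar of 6/4 = 24 sixteenth notes, so 2 bars = 48.
In sixteenth notes: whole rest = 16; dotted whole rest = 24; eighth rest = 2; a full quarter-note triplet (3 notes) (three triplet quarters span one half) = 8; eighth tied to quarter (eighth + quarter) = 6; dotted eighth rest = 3; quarter note = 4; eighth note = 2.
Altogether 16 + 24 + 2 + 8 + 6 + 3 + 4 + 2 = 65.
65 exceeds 48, so the answer is No.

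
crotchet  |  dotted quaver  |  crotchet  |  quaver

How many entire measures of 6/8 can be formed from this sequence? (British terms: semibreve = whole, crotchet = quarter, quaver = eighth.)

1

One bar of 6/8 = 12 sixteenth notes.
In sixteenth notes: crotchet = 4; dotted quaver = 3; crotchet = 4; quaver = 2.
Sum: 4 + 3 + 4 + 2 = 13.
13 ÷ 12 = 1 complete bar with 1 left over.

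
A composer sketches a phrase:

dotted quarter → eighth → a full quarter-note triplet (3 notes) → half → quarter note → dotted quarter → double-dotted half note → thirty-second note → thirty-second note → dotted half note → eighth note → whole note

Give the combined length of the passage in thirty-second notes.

158

Working in thirty-second notes: dotted quarter = 12; eighth = 4; a full quarter-note triplet (3 notes) (three triplet quarters span one half) = 16; half = 16; quarter note = 8; dotted quarter = 12; double-dotted half note = 28; thirty-second note = 1; thirty-second note = 1; dotted half note = 24; eighth note = 4; whole note = 32.
Sum: 12 + 4 + 16 + 16 + 8 + 12 + 28 + 1 + 1 + 24 + 4 + 32 = 158 thirty-second notes.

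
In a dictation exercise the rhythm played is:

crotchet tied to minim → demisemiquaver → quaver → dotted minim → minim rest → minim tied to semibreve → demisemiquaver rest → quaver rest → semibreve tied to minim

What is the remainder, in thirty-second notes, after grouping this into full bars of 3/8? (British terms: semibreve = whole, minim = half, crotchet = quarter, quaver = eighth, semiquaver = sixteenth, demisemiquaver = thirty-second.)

2

One bar of 3/8 = 12 thirty-second notes.
Working in thirty-second notes: crotchet tied to minim (crotchet + minim) = 24; demisemiquaver = 1; quaver = 4; dotted minim = 24; minim rest = 16; minim tied to semibreve (minim + semibreve) = 48; demisemiquaver rest = 1; quaver rest = 4; semibreve tied to minim (semibreve + minim) = 48.
Sum: 24 + 1 + 4 + 24 + 16 + 48 + 1 + 4 + 48 = 170.
170 ÷ 12 = 14 complete bars with 2 thirty-second notes remaining.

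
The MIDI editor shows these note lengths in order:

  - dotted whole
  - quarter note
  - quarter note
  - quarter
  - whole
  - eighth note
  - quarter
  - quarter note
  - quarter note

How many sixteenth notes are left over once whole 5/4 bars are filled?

6

One bar of 5/4 = 10 eighth notes.
Express everything in eighth notes: dotted whole = 12; quarter note = 2; quarter note = 2; quarter = 2; whole = 8; eighth note = 1; quarter = 2; quarter note = 2; quarter note = 2.
Total: 12 + 2 + 2 + 2 + 8 + 1 + 2 + 2 + 2 = 33.
33 ÷ 10 = 3 complete bars with 3 eighth notes remaining = 6 sixteenth notes.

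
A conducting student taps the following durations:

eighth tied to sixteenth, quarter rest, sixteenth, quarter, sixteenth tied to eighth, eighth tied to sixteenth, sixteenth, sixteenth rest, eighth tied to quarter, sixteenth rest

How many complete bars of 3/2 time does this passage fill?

One bar of 3/2 = 24 sixteenth notes.
Each duration in sixteenth notes: eighth tied to sixteenth (eighth + sixteenth) = 3; quarter rest = 4; sixteenth = 1; quarter = 4; sixteenth tied to eighth (sixteenth + eighth) = 3; eighth tied to sixteenth (eighth + sixteenth) = 3; sixteenth = 1; sixteenth rest = 1; eighth tied to quarter (eighth + quarter) = 6; sixteenth rest = 1.
Adding: 3 + 4 + 1 + 4 + 3 + 3 + 1 + 1 + 6 + 1 = 27.
27 ÷ 24 = 1 complete bar with 3 left over.

1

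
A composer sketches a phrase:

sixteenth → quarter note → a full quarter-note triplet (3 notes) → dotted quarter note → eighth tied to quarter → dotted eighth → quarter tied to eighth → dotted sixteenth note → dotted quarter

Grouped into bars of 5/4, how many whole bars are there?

2

One bar of 5/4 = 40 thirty-second notes.
In thirty-second notes: sixteenth = 2; quarter note = 8; a full quarter-note triplet (3 notes) (three triplet quarters span one half) = 16; dotted quarter note = 12; eighth tied to quarter (eighth + quarter) = 12; dotted eighth = 6; quarter tied to eighth (quarter + eighth) = 12; dotted sixteenth note = 3; dotted quarter = 12.
Sum: 2 + 8 + 16 + 12 + 12 + 6 + 12 + 3 + 12 = 83.
83 ÷ 40 = 2 complete bars with 3 left over.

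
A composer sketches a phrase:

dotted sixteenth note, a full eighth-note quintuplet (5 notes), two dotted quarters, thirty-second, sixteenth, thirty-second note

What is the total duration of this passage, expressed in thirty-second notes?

Convert each value to thirty-second notes: dotted sixteenth note = 3; a full eighth-note quintuplet (5 notes) (five quintuplet eighths span one half) = 16; dotted quarter = 12; dotted quarter = 12; thirty-second = 1; sixteenth = 2; thirty-second note = 1.
Sum: 3 + 16 + 12 + 12 + 1 + 2 + 1 = 47 thirty-second notes.

47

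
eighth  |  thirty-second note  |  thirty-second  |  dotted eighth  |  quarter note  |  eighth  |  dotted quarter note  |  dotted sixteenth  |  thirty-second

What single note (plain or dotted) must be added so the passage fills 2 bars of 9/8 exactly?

whole note

2 bars of 9/8 = 72 thirty-second notes.
Express everything in thirty-second notes: eighth = 4; thirty-second note = 1; thirty-second = 1; dotted eighth = 6; quarter note = 8; eighth = 4; dotted quarter note = 12; dotted sixteenth = 3; thirty-second = 1.
Total: 4 + 1 + 1 + 6 + 8 + 4 + 12 + 3 + 1 = 40.
Remaining: 72 − 40 = 32 thirty-second notes, which is a whole note.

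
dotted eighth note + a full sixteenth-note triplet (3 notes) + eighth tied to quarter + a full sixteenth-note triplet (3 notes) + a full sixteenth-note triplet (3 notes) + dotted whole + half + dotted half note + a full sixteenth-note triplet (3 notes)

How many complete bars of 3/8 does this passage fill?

10

One bar of 3/8 = 6 sixteenth notes.
Each duration in sixteenth notes: dotted eighth note = 3; a full sixteenth-note triplet (3 notes) (three triplet sixteenths span one eighth) = 2; eighth tied to quarter (eighth + quarter) = 6; a full sixteenth-note triplet (3 notes) (three triplet sixteenths span one eighth) = 2; a full sixteenth-note triplet (3 notes) (three triplet sixteenths span one eighth) = 2; dotted whole = 24; half = 8; dotted half note = 12; a full sixteenth-note triplet (3 notes) (three triplet sixteenths span one eighth) = 2.
Altogether 3 + 2 + 6 + 2 + 2 + 24 + 8 + 12 + 2 = 61.
61 ÷ 6 = 10 complete bars with 1 left over.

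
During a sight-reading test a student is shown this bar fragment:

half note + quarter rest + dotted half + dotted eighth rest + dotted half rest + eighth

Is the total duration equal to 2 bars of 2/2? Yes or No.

One bar of 2/2 = 16 sixteenth notes, so 2 bars = 32.
Working in sixteenth notes: half note = 8; quarter rest = 4; dotted half = 12; dotted eighth rest = 3; dotted half rest = 12; eighth = 2.
Total: 8 + 4 + 12 + 3 + 12 + 2 = 41.
41 exceeds 32, so the answer is No.

No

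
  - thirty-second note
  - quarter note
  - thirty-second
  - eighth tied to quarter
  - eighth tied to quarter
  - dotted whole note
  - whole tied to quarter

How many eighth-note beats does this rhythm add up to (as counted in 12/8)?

One eighth-note beat = 4 thirty-second notes.
Express everything in thirty-second notes: thirty-second note = 1; quarter note = 8; thirty-second = 1; eighth tied to quarter (eighth + quarter) = 12; eighth tied to quarter (eighth + quarter) = 12; dotted whole note = 48; whole tied to quarter (whole + quarter) = 40.
Adding: 1 + 8 + 1 + 12 + 12 + 48 + 40 = 122.
122 ÷ 4 = 30.5 beats.

30.5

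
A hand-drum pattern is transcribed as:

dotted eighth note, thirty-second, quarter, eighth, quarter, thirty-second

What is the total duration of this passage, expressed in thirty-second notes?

Each duration in thirty-second notes: dotted eighth note = 6; thirty-second = 1; quarter = 8; eighth = 4; quarter = 8; thirty-second = 1.
Sum: 6 + 1 + 8 + 4 + 8 + 1 = 28 thirty-second notes.

28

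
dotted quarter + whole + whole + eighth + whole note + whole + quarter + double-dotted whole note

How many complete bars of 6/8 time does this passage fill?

One bar of 6/8 = 6 eighth notes.
In eighth notes: dotted quarter = 3; whole = 8; whole = 8; eighth = 1; whole note = 8; whole = 8; quarter = 2; double-dotted whole note = 14.
Sum: 3 + 8 + 8 + 1 + 8 + 8 + 2 + 14 = 52.
52 ÷ 6 = 8 complete bars with 4 left over.

8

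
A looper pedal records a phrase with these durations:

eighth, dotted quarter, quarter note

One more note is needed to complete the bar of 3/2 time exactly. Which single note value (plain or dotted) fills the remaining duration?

The bar of 3/2 = 12 eighth notes.
Express everything in eighth notes: eighth = 1; dotted quarter = 3; quarter note = 2.
Sum: 1 + 3 + 2 = 6.
Remaining: 12 − 6 = 6 eighth notes, which is a dotted half note.

dotted half note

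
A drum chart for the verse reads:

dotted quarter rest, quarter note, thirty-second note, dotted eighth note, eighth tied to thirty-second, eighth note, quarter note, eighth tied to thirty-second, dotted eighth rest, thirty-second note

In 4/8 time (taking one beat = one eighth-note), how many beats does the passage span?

One eighth-note beat = 4 thirty-second notes.
Working in thirty-second notes: dotted quarter rest = 12; quarter note = 8; thirty-second note = 1; dotted eighth note = 6; eighth tied to thirty-second (eighth + thirty-second) = 5; eighth note = 4; quarter note = 8; eighth tied to thirty-second (eighth + thirty-second) = 5; dotted eighth rest = 6; thirty-second note = 1.
Altogether 12 + 8 + 1 + 6 + 5 + 4 + 8 + 5 + 6 + 1 = 56.
56 ÷ 4 = 14 beats.

14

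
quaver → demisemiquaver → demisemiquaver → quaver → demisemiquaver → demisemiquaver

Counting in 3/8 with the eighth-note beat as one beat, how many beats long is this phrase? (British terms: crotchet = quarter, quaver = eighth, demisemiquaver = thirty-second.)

One eighth-note beat = 4 thirty-second notes.
Express everything in thirty-second notes: quaver = 4; demisemiquaver = 1; demisemiquaver = 1; quaver = 4; demisemiquaver = 1; demisemiquaver = 1.
Altogether 4 + 1 + 1 + 4 + 1 + 1 = 12.
12 ÷ 4 = 3 beats.

3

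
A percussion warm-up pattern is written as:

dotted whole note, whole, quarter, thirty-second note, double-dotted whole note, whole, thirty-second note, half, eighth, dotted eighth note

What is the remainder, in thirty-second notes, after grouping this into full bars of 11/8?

One bar of 11/8 = 44 thirty-second notes.
In thirty-second notes: dotted whole note = 48; whole = 32; quarter = 8; thirty-second note = 1; double-dotted whole note = 56; whole = 32; thirty-second note = 1; half = 16; eighth = 4; dotted eighth note = 6.
Altogether 48 + 32 + 8 + 1 + 56 + 32 + 1 + 16 + 4 + 6 = 204.
204 ÷ 44 = 4 complete bars with 28 thirty-second notes remaining.

28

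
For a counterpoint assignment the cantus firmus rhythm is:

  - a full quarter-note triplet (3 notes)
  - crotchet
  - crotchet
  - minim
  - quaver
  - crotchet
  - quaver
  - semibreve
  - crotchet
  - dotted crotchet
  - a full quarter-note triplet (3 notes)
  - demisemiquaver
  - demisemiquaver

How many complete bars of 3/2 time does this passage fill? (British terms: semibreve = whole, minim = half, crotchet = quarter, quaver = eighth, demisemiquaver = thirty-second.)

One bar of 3/2 = 48 thirty-second notes.
In thirty-second notes: a full quarter-note triplet (3 notes) (three triplet quarters span one half) = 16; crotchet = 8; crotchet = 8; minim = 16; quaver = 4; crotchet = 8; quaver = 4; semibreve = 32; crotchet = 8; dotted crotchet = 12; a full quarter-note triplet (3 notes) (three triplet quarters span one half) = 16; demisemiquaver = 1; demisemiquaver = 1.
Total: 16 + 8 + 8 + 16 + 4 + 8 + 4 + 32 + 8 + 12 + 16 + 1 + 1 = 134.
134 ÷ 48 = 2 complete bars with 38 left over.

2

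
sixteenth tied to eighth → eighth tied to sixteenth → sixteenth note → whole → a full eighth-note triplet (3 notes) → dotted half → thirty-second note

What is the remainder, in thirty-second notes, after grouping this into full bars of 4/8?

15

One bar of 4/8 = 16 thirty-second notes.
Working in thirty-second notes: sixteenth tied to eighth (sixteenth + eighth) = 6; eighth tied to sixteenth (eighth + sixteenth) = 6; sixteenth note = 2; whole = 32; a full eighth-note triplet (3 notes) (three triplet eighths span one quarter) = 8; dotted half = 24; thirty-second note = 1.
Adding: 6 + 6 + 2 + 32 + 8 + 24 + 1 = 79.
79 ÷ 16 = 4 complete bars with 15 thirty-second notes remaining.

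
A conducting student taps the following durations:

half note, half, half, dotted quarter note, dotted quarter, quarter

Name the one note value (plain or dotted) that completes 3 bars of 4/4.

3 bars of 4/4 = 24 eighth notes.
Convert each value to eighth notes: half note = 4; half = 4; half = 4; dotted quarter note = 3; dotted quarter = 3; quarter = 2.
Adding: 4 + 4 + 4 + 3 + 3 + 2 = 20.
Remaining: 24 − 20 = 4 eighth notes, which is a half note.

half note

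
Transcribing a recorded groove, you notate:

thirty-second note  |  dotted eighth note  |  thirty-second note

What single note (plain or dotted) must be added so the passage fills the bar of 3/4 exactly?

half note

The bar of 3/4 = 24 thirty-second notes.
Express everything in thirty-second notes: thirty-second note = 1; dotted eighth note = 6; thirty-second note = 1.
Adding: 1 + 6 + 1 = 8.
Remaining: 24 − 8 = 16 thirty-second notes, which is a half note.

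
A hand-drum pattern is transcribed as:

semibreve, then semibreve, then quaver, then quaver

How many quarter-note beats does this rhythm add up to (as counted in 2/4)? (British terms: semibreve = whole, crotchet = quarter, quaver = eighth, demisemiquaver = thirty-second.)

9

One quarter-note beat = 2 eighth notes.
Convert each value to eighth notes: semibreve = 8; semibreve = 8; quaver = 1; quaver = 1.
Total: 8 + 8 + 1 + 1 = 18.
18 ÷ 2 = 9 beats.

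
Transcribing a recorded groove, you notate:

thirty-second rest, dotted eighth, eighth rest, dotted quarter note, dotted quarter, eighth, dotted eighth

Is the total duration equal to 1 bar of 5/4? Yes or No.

No

One bar of 5/4 = 40 thirty-second notes.
Working in thirty-second notes: thirty-second rest = 1; dotted eighth = 6; eighth rest = 4; dotted quarter note = 12; dotted quarter = 12; eighth = 4; dotted eighth = 6.
Sum: 1 + 6 + 4 + 12 + 12 + 4 + 6 = 45.
45 exceeds 40, so the answer is No.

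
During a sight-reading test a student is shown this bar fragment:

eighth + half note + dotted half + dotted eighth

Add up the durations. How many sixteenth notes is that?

25

In sixteenth notes: eighth = 2; half note = 8; dotted half = 12; dotted eighth = 3.
Total: 2 + 8 + 12 + 3 = 25 sixteenth notes.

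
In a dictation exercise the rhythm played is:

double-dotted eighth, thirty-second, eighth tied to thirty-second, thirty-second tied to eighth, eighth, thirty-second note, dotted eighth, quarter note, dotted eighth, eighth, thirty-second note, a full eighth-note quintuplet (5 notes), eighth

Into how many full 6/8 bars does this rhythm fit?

One bar of 6/8 = 24 thirty-second notes.
Working in thirty-second notes: double-dotted eighth = 7; thirty-second = 1; eighth tied to thirty-second (eighth + thirty-second) = 5; thirty-second tied to eighth (thirty-second + eighth) = 5; eighth = 4; thirty-second note = 1; dotted eighth = 6; quarter note = 8; dotted eighth = 6; eighth = 4; thirty-second note = 1; a full eighth-note quintuplet (5 notes) (five quintuplet eighths span one half) = 16; eighth = 4.
Adding: 7 + 1 + 5 + 5 + 4 + 1 + 6 + 8 + 6 + 4 + 1 + 16 + 4 = 68.
68 ÷ 24 = 2 complete bars with 20 left over.

2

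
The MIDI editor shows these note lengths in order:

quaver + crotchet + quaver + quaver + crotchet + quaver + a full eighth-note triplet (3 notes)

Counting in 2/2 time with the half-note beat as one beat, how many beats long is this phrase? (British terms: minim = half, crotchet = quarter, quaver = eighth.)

One half-note beat = 4 eighth notes.
Convert each value to eighth notes: quaver = 1; crotchet = 2; quaver = 1; quaver = 1; crotchet = 2; quaver = 1; a full eighth-note triplet (3 notes) (three triplet eighths span one quarter) = 2.
Sum: 1 + 2 + 1 + 1 + 2 + 1 + 2 = 10.
10 ÷ 4 = 2.5 beats.

2.5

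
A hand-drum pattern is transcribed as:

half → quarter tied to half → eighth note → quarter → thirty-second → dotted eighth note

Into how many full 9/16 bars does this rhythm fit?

3

One bar of 9/16 = 18 thirty-second notes.
Working in thirty-second notes: half = 16; quarter tied to half (quarter + half) = 24; eighth note = 4; quarter = 8; thirty-second = 1; dotted eighth note = 6.
Altogether 16 + 24 + 4 + 8 + 1 + 6 = 59.
59 ÷ 18 = 3 complete bars with 5 left over.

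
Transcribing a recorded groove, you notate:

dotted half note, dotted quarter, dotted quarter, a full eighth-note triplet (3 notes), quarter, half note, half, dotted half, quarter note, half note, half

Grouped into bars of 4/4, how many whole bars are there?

5

One bar of 4/4 = 8 eighth notes.
Each duration in eighth notes: dotted half note = 6; dotted quarter = 3; dotted quarter = 3; a full eighth-note triplet (3 notes) (three triplet eighths span one quarter) = 2; quarter = 2; half note = 4; half = 4; dotted half = 6; quarter note = 2; half note = 4; half = 4.
Total: 6 + 3 + 3 + 2 + 2 + 4 + 4 + 6 + 2 + 4 + 4 = 40.
40 ÷ 8 = 5 complete bars with 0 left over.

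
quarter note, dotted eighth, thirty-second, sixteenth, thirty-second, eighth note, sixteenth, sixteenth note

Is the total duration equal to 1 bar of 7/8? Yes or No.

No

One bar of 7/8 = 28 thirty-second notes.
Each duration in thirty-second notes: quarter note = 8; dotted eighth = 6; thirty-second = 1; sixteenth = 2; thirty-second = 1; eighth note = 4; sixteenth = 2; sixteenth note = 2.
Sum: 8 + 6 + 1 + 2 + 1 + 4 + 2 + 2 = 26.
26 falls short of 28, so the answer is No.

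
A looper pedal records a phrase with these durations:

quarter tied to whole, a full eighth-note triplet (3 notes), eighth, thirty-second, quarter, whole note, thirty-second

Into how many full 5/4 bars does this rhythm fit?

One bar of 5/4 = 40 thirty-second notes.
Convert each value to thirty-second notes: quarter tied to whole (quarter + whole) = 40; a full eighth-note triplet (3 notes) (three triplet eighths span one quarter) = 8; eighth = 4; thirty-second = 1; quarter = 8; whole note = 32; thirty-second = 1.
Altogether 40 + 8 + 4 + 1 + 8 + 32 + 1 = 94.
94 ÷ 40 = 2 complete bars with 14 left over.

2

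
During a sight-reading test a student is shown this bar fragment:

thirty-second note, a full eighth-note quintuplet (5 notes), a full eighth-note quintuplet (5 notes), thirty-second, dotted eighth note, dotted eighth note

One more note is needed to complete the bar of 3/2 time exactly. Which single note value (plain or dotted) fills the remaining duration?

The bar of 3/2 = 48 thirty-second notes.
Express everything in thirty-second notes: thirty-second note = 1; a full eighth-note quintuplet (5 notes) (five quintuplet eighths span one half) = 16; a full eighth-note quintuplet (5 notes) (five quintuplet eighths span one half) = 16; thirty-second = 1; dotted eighth note = 6; dotted eighth note = 6.
Sum: 1 + 16 + 16 + 1 + 6 + 6 = 46.
Remaining: 48 − 46 = 2 thirty-second notes, which is a sixteenth note.

sixteenth note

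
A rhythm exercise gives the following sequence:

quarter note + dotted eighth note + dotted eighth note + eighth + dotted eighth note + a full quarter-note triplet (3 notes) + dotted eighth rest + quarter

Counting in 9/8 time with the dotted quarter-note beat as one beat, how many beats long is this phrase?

One dotted quarter-note beat = 6 sixteenth notes.
Convert each value to sixteenth notes: quarter note = 4; dotted eighth note = 3; dotted eighth note = 3; eighth = 2; dotted eighth note = 3; a full quarter-note triplet (3 notes) (three triplet quarters span one half) = 8; dotted eighth rest = 3; quarter = 4.
Altogether 4 + 3 + 3 + 2 + 3 + 8 + 3 + 4 = 30.
30 ÷ 6 = 5 beats.

5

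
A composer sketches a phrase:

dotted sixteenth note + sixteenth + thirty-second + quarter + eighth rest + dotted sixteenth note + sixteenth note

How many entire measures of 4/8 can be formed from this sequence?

One bar of 4/8 = 16 thirty-second notes.
Express everything in thirty-second notes: dotted sixteenth note = 3; sixteenth = 2; thirty-second = 1; quarter = 8; eighth rest = 4; dotted sixteenth note = 3; sixteenth note = 2.
Total: 3 + 2 + 1 + 8 + 4 + 3 + 2 = 23.
23 ÷ 16 = 1 complete bar with 7 left over.

1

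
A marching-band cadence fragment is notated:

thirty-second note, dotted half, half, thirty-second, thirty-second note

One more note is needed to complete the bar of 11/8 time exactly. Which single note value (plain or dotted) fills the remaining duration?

thirty-second note

The bar of 11/8 = 44 thirty-second notes.
Working in thirty-second notes: thirty-second note = 1; dotted half = 24; half = 16; thirty-second = 1; thirty-second note = 1.
Altogether 1 + 24 + 16 + 1 + 1 = 43.
Remaining: 44 − 43 = 1 thirty-second note, which is a thirty-second note.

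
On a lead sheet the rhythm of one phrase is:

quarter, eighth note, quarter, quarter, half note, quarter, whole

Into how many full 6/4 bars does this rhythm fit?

1

One bar of 6/4 = 12 eighth notes.
Working in eighth notes: quarter = 2; eighth note = 1; quarter = 2; quarter = 2; half note = 4; quarter = 2; whole = 8.
Total: 2 + 1 + 2 + 2 + 4 + 2 + 8 = 21.
21 ÷ 12 = 1 complete bar with 9 left over.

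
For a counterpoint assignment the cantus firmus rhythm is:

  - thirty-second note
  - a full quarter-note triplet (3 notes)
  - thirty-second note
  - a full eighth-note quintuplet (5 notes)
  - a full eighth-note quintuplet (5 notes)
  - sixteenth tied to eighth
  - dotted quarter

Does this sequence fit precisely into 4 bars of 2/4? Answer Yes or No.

No

One bar of 2/4 = 16 thirty-second notes, so 4 bars = 64.
Working in thirty-second notes: thirty-second note = 1; a full quarter-note triplet (3 notes) (three triplet quarters span one half) = 16; thirty-second note = 1; a full eighth-note quintuplet (5 notes) (five quintuplet eighths span one half) = 16; a full eighth-note quintuplet (5 notes) (five quintuplet eighths span one half) = 16; sixteenth tied to eighth (sixteenth + eighth) = 6; dotted quarter = 12.
Sum: 1 + 16 + 1 + 16 + 16 + 6 + 12 = 68.
68 exceeds 64, so the answer is No.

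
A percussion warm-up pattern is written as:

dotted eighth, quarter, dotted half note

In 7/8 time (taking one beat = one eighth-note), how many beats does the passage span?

One eighth-note beat = 2 sixteenth notes.
Express everything in sixteenth notes: dotted eighth = 3; quarter = 4; dotted half note = 12.
Sum: 3 + 4 + 12 = 19.
19 ÷ 2 = 9.5 beats.

9.5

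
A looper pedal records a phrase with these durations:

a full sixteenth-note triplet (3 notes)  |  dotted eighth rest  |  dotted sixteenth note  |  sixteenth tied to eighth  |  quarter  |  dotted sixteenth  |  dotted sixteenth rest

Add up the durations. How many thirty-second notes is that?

33

Express everything in thirty-second notes: a full sixteenth-note triplet (3 notes) (three triplet sixteenths span one eighth) = 4; dotted eighth rest = 6; dotted sixteenth note = 3; sixteenth tied to eighth (sixteenth + eighth) = 6; quarter = 8; dotted sixteenth = 3; dotted sixteenth rest = 3.
Adding: 4 + 6 + 3 + 6 + 8 + 3 + 3 = 33 thirty-second notes.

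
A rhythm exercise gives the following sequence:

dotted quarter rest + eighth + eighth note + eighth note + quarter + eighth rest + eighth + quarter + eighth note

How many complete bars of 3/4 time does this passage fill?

One bar of 3/4 = 6 eighth notes.
Working in eighth notes: dotted quarter rest = 3; eighth = 1; eighth note = 1; eighth note = 1; quarter = 2; eighth rest = 1; eighth = 1; quarter = 2; eighth note = 1.
Total: 3 + 1 + 1 + 1 + 2 + 1 + 1 + 2 + 1 = 13.
13 ÷ 6 = 2 complete bars with 1 left over.

2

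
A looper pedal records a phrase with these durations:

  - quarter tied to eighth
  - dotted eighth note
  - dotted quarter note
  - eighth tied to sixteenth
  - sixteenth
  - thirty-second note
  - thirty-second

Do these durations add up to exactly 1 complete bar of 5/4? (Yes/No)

Yes

One bar of 5/4 = 40 thirty-second notes.
Each duration in thirty-second notes: quarter tied to eighth (quarter + eighth) = 12; dotted eighth note = 6; dotted quarter note = 12; eighth tied to sixteenth (eighth + sixteenth) = 6; sixteenth = 2; thirty-second note = 1; thirty-second = 1.
Total: 12 + 6 + 12 + 6 + 2 + 1 + 1 = 40.
40 equals 40, so the answer is Yes.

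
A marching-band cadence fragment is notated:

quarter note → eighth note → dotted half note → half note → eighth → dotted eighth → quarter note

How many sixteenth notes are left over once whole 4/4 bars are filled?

3

One bar of 4/4 = 16 sixteenth notes.
In sixteenth notes: quarter note = 4; eighth note = 2; dotted half note = 12; half note = 8; eighth = 2; dotted eighth = 3; quarter note = 4.
Altogether 4 + 2 + 12 + 8 + 2 + 3 + 4 = 35.
35 ÷ 16 = 2 complete bars with 3 sixteenth notes remaining.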